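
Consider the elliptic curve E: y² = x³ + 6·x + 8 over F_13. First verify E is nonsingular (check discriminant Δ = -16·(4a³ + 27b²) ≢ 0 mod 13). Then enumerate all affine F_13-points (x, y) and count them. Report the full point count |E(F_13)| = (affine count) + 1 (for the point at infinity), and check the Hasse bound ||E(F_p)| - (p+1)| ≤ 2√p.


Affine points = {(3, 1), (3, 12), (6, 0), (7, 4), (7, 9), (8, 3), (8, 10), (11, 1), (11, 12), (12, 1), (12, 12)}; affine count = 11; |E(F_13)| = 12.

Discriminant check: Δ ∝ 4a³ + 27b² = 4·6³ + 27·8² = 4·216 + 27·64 ≡ 5 (mod 13). Nonzero ⇒ E is nonsingular.
For each x ∈ F_13, compute rhs = x³ + 6·x + 8 mod 13, then count y ∈ F_13 with y² ≡ rhs.
  x = 0: rhs = 8, matching y values: none (0 points).
  x = 1: rhs = 2, matching y values: none (0 points).
  x = 2: rhs = 2, matching y values: none (0 points).
  x = 3: rhs = 1, matching y values: 1, 12 (2 points).
  x = 4: rhs = 5, matching y values: none (0 points).
  x = 5: rhs = 7, matching y values: none (0 points).
  x = 6: rhs = 0, matching y values: 0 (1 points).
  x = 7: rhs = 3, matching y values: 4, 9 (2 points).
  x = 8: rhs = 9, matching y values: 3, 10 (2 points).
  x = 9: rhs = 11, matching y values: none (0 points).
  x = 10: rhs = 2, matching y values: none (0 points).
  x = 11: rhs = 1, matching y values: 1, 12 (2 points).
  x = 12: rhs = 1, matching y values: 1, 12 (2 points).
Total affine count: 11.
Full point count |E(F_13)| = 11 + 1 = 12.
Hasse bound: |12 − (13+1)| = |-2| = 2 ≤ 2√13 ≈ 7.2111 ✓.


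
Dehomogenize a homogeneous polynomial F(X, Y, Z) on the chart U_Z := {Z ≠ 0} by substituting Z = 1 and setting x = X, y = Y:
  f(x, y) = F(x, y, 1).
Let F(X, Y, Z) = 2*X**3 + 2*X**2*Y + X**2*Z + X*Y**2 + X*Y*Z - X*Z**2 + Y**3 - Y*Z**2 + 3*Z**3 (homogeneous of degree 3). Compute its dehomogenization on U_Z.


f(x, y) = 2*x**3 + 2*x**2*y + x**2 + x*y**2 + x*y - x + y**3 - y + 3

On U_Z we set Z = 1. Each monomial c·X^i·Y^j·Z^k in F becomes c·x^i·y^j·1^k = c·x^i·y^j.
Substituting Z = 1: F(X, Y, 1) = 2*x**3 + 2*x**2*y + x**2 + x*y**2 + x*y - x + y**3 - y + 3.
Note: deg(f) ≤ deg(F) = 3; strict inequality happens when F is divisible by Z (lost terms).


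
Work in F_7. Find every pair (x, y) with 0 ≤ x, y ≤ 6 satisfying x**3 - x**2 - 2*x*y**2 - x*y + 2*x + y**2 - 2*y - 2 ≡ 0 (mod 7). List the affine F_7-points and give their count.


Affine F_7-points: {(1, 0), (1, 4), (2, 2), (2, 6), (4, 2)}; count = 5.

For each of the 49 pairs (x, y) ∈ F_7², evaluate f(x, y) mod 7. Record the zeros.
  x = 0: [0↦5, 1↦4, 2↦5, 3↦1, 4↦6, 5↦6, 6↦1]  zeros at y ∈ ∅
  x = 1: [0↦0, 1↦3, 2↦4, 3↦3, 4↦0, 5↦2, 6↦2]  zeros at y ∈ {0, 4}
  x = 2: [0↦6, 1↦6, 2↦0, 3↦2, 4↦5, 5↦2, 6↦0]  zeros at y ∈ {2, 6}
  x = 3: [0↦1, 1↦5, 2↦6, 3↦4, 4↦6, 5↦5, 6↦1]  zeros at y ∈ ∅
  x = 4: [0↦5, 1↦6, 2↦0, 3↦1, 4↦2, 5↦3, 6↦4]  zeros at y ∈ {2}
  x = 5: [0↦3, 1↦1, 2↦2, 3↦6, 4↦6, 5↦2, 6↦1]  zeros at y ∈ ∅
  x = 6: [0↦1, 1↦3, 2↦4, 3↦4, 4↦3, 5↦1, 6↦5]  zeros at y ∈ ∅
Collecting zeros: affine points = {(1, 0), (1, 4), (2, 2), (2, 6), (4, 2)}.
Total count |C(F_7)_aff| = 5.


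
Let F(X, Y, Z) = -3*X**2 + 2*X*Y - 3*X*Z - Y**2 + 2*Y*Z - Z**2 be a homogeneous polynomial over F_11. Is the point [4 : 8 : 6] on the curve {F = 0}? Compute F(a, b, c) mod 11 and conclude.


F(4,8,6) ≡ 6 (mod 11); P is NOT on the curve.

Evaluate F(4, 8, 6) term-by-term (mod 11).
  -3*X**2 ↦ -3·16·1·1 = -48
  2*X*Y ↦ 2·4·8·1 = 64
  -3*X*Z ↦ -3·4·1·6 = -72
  -Y**2 ↦ -1·1·64·1 = -64
  2*Y*Z ↦ 2·1·8·6 = 96
  -Z**2 ↦ -1·1·1·36 = -36
Sum: F(4, 8, 6) = (-48) + (64) + (-72) + (-64) + (96) + (-36) = -60.
Reducing mod 11: -60 ≡ 6 (mod 11).
Since F(a, b, c) ≡ 6 ≠ 0 (mod 11), P does NOT lie on the curve.


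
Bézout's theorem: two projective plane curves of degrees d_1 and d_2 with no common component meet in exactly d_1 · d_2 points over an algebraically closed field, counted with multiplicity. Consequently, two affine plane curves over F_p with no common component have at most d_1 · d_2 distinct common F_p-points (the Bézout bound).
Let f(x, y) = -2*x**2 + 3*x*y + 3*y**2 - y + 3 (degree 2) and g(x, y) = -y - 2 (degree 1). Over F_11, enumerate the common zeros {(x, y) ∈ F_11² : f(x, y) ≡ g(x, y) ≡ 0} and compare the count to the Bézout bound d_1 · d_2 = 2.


Common zeros: ∅; count = 0; Bézout bound = 2.

deg(f) = 2, deg(g) = 1, so Bézout bound = 2.
Scan x ∈ F_11. For each x, list the y ∈ F_11 with f(x, y) ≡ 0 and those with g(x, y) ≡ 0 (mod 11); the common zeros in that column are the intersection.
  x = 0: f ≡ 0 at y ∈ {7, 8}; g ≡ 0 at y ∈ {9}; common: ∅.
  x = 1: f ≡ 0 at y ∈ {6, 8}; g ≡ 0 at y ∈ {9}; common: ∅.
  x = 2: f ≡ 0 at y ∈ ∅; g ≡ 0 at y ∈ {9}; common: ∅.
  x = 3: f ≡ 0 at y ∈ ∅; g ≡ 0 at y ∈ {9}; common: ∅.
  x = 4: f ≡ 0 at y ∈ ∅; g ≡ 0 at y ∈ {9}; common: ∅.
  x = 5: f ≡ 0 at y ∈ {3, 7}; g ≡ 0 at y ∈ {9}; common: ∅.
  x = 6: f ≡ 0 at y ∈ ∅; g ≡ 0 at y ∈ {9}; common: ∅.
  x = 7: f ≡ 0 at y ∈ {4}; g ≡ 0 at y ∈ {9}; common: ∅.
  x = 8: f ≡ 0 at y ∈ {1, 6}; g ≡ 0 at y ∈ {9}; common: ∅.
  x = 9: f ≡ 0 at y ∈ ∅; g ≡ 0 at y ∈ {9}; common: ∅.
  x = 10: f ≡ 0 at y ∈ {1, 4}; g ≡ 0 at y ∈ {9}; common: ∅.
Collecting: common zeros = ∅, so the count is 0.
Comparison with the Bézout bound: 0 ≤ 2 = deg(f)·deg(g), as expected for curves with no common component (the affine F_11-count falls short of the bound because intersections may lie at infinity, over extension fields, or carry multiplicity).


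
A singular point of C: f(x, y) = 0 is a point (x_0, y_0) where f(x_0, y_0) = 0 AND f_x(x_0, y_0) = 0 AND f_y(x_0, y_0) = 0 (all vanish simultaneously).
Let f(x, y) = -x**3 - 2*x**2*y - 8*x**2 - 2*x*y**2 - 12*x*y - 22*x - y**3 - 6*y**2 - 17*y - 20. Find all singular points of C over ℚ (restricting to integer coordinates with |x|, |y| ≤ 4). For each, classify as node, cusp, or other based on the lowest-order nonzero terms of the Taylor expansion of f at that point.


Singular points: {(-2, -1)}; classification: cusp.

Compute partial derivatives:
  f_x = -3*x**2 - 4*x*y - 16*x - 2*y**2 - 12*y - 22.
  f_y = -2*x**2 - 4*x*y - 12*x - 3*y**2 - 12*y - 17.
Scan x_0 ∈ {−4, ..., 4}. For each x_0, f_y(x_0, y) is a polynomial in y; find its integer roots y ∈ {−4, ..., 4}, then test f_x and f at those candidates.
  x = -4: f_y(-4, y) = -3*y**2 + 4*y - 1; vanishes at y ∈ {1}. (-4, 1): f_x = -4 ≠ 0.
  x = -3: f_y(-3, y) = 1 - 3*y**2; no integer root y with |y| ≤ 4.
  x = -2: f_y(-2, y) = -3*y**2 - 4*y - 1; vanishes at y ∈ {-1}. (-2, -1): f_x = 0, f = 0 — SINGULAR.
  x = -1: f_y(-1, y) = -3*y**2 - 8*y - 7; no integer root y with |y| ≤ 4.
  x = 0: f_y(0, y) = -3*y**2 - 12*y - 17; no integer root y with |y| ≤ 4.
  x = 1: f_y(1, y) = -3*y**2 - 16*y - 31; no integer root y with |y| ≤ 4.
  x = 2: f_y(2, y) = -3*y**2 - 20*y - 49; no integer root y with |y| ≤ 4.
  x = 3: f_y(3, y) = -3*y**2 - 24*y - 71; no integer root y with |y| ≤ 4.
  x = 4: f_y(4, y) = -3*y**2 - 28*y - 97; no integer root y with |y| ≤ 4.
Only singular point on the grid: (-2, -1).
Classify: substitute x = -2 + u, y = -1 + v and expand: f = -u**3 - 2*u**2*v - 2*u*v**2 - v**3 + v**2.
No constant or linear terms (consistent with a singular point). Quadratic part: v**2. Cubic part: -u**3 - 2*u**2*v - 2*u*v**2 - v**3.
The quadratic part v**2 is a perfect square, so there is a single (double) tangent line v = 0, i.e. y = -1. Restricting the cubic part to that line (v = 0) leaves -u**3 ≠ 0, so f is not divisible by v and the branch is v² ≈ u**3 to lowest order — this is a cusp.
Classification: cusp.


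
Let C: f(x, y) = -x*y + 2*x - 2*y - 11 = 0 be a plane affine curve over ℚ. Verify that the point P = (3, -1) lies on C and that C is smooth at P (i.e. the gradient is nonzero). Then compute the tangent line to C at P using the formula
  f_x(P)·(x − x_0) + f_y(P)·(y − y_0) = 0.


Tangent line at P: 3*x - 5*y - 14 = 0.

Step 1: f(3, -1) = 0, so P lies on C.
Step 2: partial derivatives
  f_x(x, y) = 2 - y, f_y(x, y) = -x - 2.
  f_x(P) = 3, f_y(P) = -5 (gradient nonzero, so P is smooth).
Step 3: tangent line at P: 3·(x − 3) + -5·(y − -1) = 0.
Expanding: 3*x - 5*y - 14 = 0.


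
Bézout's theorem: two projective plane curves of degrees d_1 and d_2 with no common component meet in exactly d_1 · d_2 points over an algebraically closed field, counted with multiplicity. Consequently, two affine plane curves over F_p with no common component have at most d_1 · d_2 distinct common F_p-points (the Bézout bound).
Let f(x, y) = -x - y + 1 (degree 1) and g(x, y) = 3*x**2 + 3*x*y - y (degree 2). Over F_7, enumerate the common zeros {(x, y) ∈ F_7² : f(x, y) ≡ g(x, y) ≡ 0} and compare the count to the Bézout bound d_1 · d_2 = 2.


Common zeros: {(2, 6)}; count = 1; Bézout bound = 2.

deg(f) = 1, deg(g) = 2, so Bézout bound = 2.
Scan x ∈ F_7. For each x, list the y ∈ F_7 with f(x, y) ≡ 0 and those with g(x, y) ≡ 0 (mod 7); the common zeros in that column are the intersection.
  x = 0: f ≡ 0 at y ∈ {1}; g ≡ 0 at y ∈ {0}; common: ∅.
  x = 1: f ≡ 0 at y ∈ {0}; g ≡ 0 at y ∈ {2}; common: ∅.
  x = 2: f ≡ 0 at y ∈ {6}; g ≡ 0 at y ∈ {6}; common: {6}.
  x = 3: f ≡ 0 at y ∈ {5}; g ≡ 0 at y ∈ {1}; common: ∅.
  x = 4: f ≡ 0 at y ∈ {4}; g ≡ 0 at y ∈ {2}; common: ∅.
  x = 5: f ≡ 0 at y ∈ {3}; g ≡ 0 at y ∈ ∅; common: ∅.
  x = 6: f ≡ 0 at y ∈ {2}; g ≡ 0 at y ∈ {6}; common: ∅.
Collecting: common zeros = {(2, 6)}, so the count is 1.
Comparison with the Bézout bound: 1 ≤ 2 = deg(f)·deg(g), as expected for curves with no common component (the affine F_7-count falls short of the bound because intersections may lie at infinity, over extension fields, or carry multiplicity).


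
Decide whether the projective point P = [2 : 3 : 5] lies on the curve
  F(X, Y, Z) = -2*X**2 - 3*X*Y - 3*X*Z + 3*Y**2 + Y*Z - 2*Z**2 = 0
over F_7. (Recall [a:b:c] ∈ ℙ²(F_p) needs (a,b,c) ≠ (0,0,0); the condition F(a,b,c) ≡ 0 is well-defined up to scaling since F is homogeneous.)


F(2,3,5) ≡ 6 (mod 7); P is NOT on the curve.

Evaluate F(2, 3, 5) term-by-term (mod 7).
  -2*X**2 ↦ -2·4·1·1 = -8
  -3*X*Y ↦ -3·2·3·1 = -18
  -3*X*Z ↦ -3·2·1·5 = -30
  3*Y**2 ↦ 3·1·9·1 = 27
  Y*Z ↦ 1·1·3·5 = 15
  -2*Z**2 ↦ -2·1·1·25 = -50
Sum: F(2, 3, 5) = (-8) + (-18) + (-30) + (27) + (15) + (-50) = -64.
Reducing mod 7: -64 ≡ 6 (mod 7).
Since F(a, b, c) ≡ 6 ≠ 0 (mod 7), P does NOT lie on the curve.


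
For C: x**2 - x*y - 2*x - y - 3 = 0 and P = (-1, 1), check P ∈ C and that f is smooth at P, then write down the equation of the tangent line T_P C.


Tangent line at P: -5*x - 5 = 0.

Step 1: f(-1, 1) = 0, so P lies on C.
Step 2: partial derivatives
  f_x(x, y) = 2*x - y - 2, f_y(x, y) = -x - 1.
  f_x(P) = -5, f_y(P) = 0 (gradient nonzero, so P is smooth).
Step 3: tangent line at P: -5·(x − -1) + 0·(y − 1) = 0.
Expanding: -5*x - 5 = 0.


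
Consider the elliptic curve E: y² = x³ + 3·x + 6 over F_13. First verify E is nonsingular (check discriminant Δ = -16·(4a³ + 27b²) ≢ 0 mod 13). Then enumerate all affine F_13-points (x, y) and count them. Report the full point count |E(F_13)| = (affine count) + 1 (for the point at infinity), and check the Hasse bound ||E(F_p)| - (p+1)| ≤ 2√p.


Affine points = {(1, 6), (1, 7), (3, 4), (3, 9), (4, 2), (4, 11), (5, 4), (5, 9), (8, 3), (8, 10), (10, 3), (10, 10)}; affine count = 12; |E(F_13)| = 13.

Discriminant check: Δ ∝ 4a³ + 27b² = 4·3³ + 27·6² = 4·27 + 27·36 ≡ 1 (mod 13). Nonzero ⇒ E is nonsingular.
For each x ∈ F_13, compute rhs = x³ + 3·x + 6 mod 13, then count y ∈ F_13 with y² ≡ rhs.
  x = 0: rhs = 6, matching y values: none (0 points).
  x = 1: rhs = 10, matching y values: 6, 7 (2 points).
  x = 2: rhs = 7, matching y values: none (0 points).
  x = 3: rhs = 3, matching y values: 4, 9 (2 points).
  x = 4: rhs = 4, matching y values: 2, 11 (2 points).
  x = 5: rhs = 3, matching y values: 4, 9 (2 points).
  x = 6: rhs = 6, matching y values: none (0 points).
  x = 7: rhs = 6, matching y values: none (0 points).
  x = 8: rhs = 9, matching y values: 3, 10 (2 points).
  x = 9: rhs = 8, matching y values: none (0 points).
  x = 10: rhs = 9, matching y values: 3, 10 (2 points).
  x = 11: rhs = 5, matching y values: none (0 points).
  x = 12: rhs = 2, matching y values: none (0 points).
Total affine count: 12.
Full point count |E(F_13)| = 12 + 1 = 13.
Hasse bound: |13 − (13+1)| = |-1| = 1 ≤ 2√13 ≈ 7.2111 ✓.


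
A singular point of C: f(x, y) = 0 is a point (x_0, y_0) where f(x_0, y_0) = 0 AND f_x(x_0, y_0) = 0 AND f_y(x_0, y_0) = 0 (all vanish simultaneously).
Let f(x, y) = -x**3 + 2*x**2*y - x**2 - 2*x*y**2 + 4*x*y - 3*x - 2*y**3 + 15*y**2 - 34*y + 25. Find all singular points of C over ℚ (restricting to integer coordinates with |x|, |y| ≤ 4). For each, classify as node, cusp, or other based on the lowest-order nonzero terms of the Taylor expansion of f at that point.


Singular points: {(1, 2)}; classification: cusp.

Compute partial derivatives:
  f_x = -3*x**2 + 4*x*y - 2*x - 2*y**2 + 4*y - 3.
  f_y = 2*x**2 - 4*x*y + 4*x - 6*y**2 + 30*y - 34.
Scan x_0 ∈ {−4, ..., 4}. For each x_0, f_y(x_0, y) is a polynomial in y; find its integer roots y ∈ {−4, ..., 4}, then test f_x and f at those candidates.
  x = -4: f_y(-4, y) = -6*y**2 + 46*y - 18; no integer root y with |y| ≤ 4.
  x = -3: f_y(-3, y) = -6*y**2 + 42*y - 28; no integer root y with |y| ≤ 4.
  x = -2: f_y(-2, y) = -6*y**2 + 38*y - 34; no integer root y with |y| ≤ 4.
  x = -1: f_y(-1, y) = -6*y**2 + 34*y - 36; no integer root y with |y| ≤ 4.
  x = 0: f_y(0, y) = -6*y**2 + 30*y - 34; no integer root y with |y| ≤ 4.
  x = 1: f_y(1, y) = -6*y**2 + 26*y - 28; vanishes at y ∈ {2}. (1, 2): f_x = 0, f = 0 — SINGULAR.
  x = 2: f_y(2, y) = -6*y**2 + 22*y - 18; no integer root y with |y| ≤ 4.
  x = 3: f_y(3, y) = -6*y**2 + 18*y - 4; no integer root y with |y| ≤ 4.
  x = 4: f_y(4, y) = -6*y**2 + 14*y + 14; no integer root y with |y| ≤ 4.
Only singular point on the grid: (1, 2).
Classify: substitute x = 1 + u, y = 2 + v and expand: f = -u**3 + 2*u**2*v - 2*u*v**2 - 2*v**3 + v**2.
No constant or linear terms (consistent with a singular point). Quadratic part: v**2. Cubic part: -u**3 + 2*u**2*v - 2*u*v**2 - 2*v**3.
The quadratic part v**2 is a perfect square, so there is a single (double) tangent line v = 0, i.e. y = 2. Restricting the cubic part to that line (v = 0) leaves -u**3 ≠ 0, so f is not divisible by v and the branch is v² ≈ u**3 to lowest order — this is a cusp.
Classification: cusp.


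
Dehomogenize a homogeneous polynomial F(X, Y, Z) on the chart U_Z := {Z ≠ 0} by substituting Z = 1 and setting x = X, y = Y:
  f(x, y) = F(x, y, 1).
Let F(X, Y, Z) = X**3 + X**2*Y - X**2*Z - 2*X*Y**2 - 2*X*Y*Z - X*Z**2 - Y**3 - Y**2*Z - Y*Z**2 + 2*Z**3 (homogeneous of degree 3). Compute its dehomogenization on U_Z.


f(x, y) = x**3 + x**2*y - x**2 - 2*x*y**2 - 2*x*y - x - y**3 - y**2 - y + 2

On U_Z we set Z = 1. Each monomial c·X^i·Y^j·Z^k in F becomes c·x^i·y^j·1^k = c·x^i·y^j.
Substituting Z = 1: F(X, Y, 1) = x**3 + x**2*y - x**2 - 2*x*y**2 - 2*x*y - x - y**3 - y**2 - y + 2.
Note: deg(f) ≤ deg(F) = 3; strict inequality happens when F is divisible by Z (lost terms).


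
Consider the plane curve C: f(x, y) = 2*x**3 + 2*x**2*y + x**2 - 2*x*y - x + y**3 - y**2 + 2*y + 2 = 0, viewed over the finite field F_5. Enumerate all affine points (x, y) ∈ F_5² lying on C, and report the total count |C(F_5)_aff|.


Affine F_5-points: {(0, 2), (1, 4), (2, 0)}; count = 3.

For each of the 25 pairs (x, y) ∈ F_5², evaluate f(x, y) mod 5. Record the zeros.
  x = 0: [0↦2, 1↦4, 2↦0, 3↦1, 4↦3]  zeros at y ∈ {2}
  x = 1: [0↦4, 1↦1, 2↦2, 3↦3, 4↦0]  zeros at y ∈ {4}
  x = 2: [0↦0, 1↦1, 2↦1, 3↦1, 4↦2]  zeros at y ∈ {0}
  x = 3: [0↦2, 1↦1, 2↦4, 3↦2, 4↦1]  zeros at y ∈ ∅
  x = 4: [0↦2, 1↦3, 2↦3, 3↦3, 4↦4]  zeros at y ∈ ∅
Collecting zeros: affine points = {(0, 2), (1, 4), (2, 0)}.
Total count |C(F_5)_aff| = 3.


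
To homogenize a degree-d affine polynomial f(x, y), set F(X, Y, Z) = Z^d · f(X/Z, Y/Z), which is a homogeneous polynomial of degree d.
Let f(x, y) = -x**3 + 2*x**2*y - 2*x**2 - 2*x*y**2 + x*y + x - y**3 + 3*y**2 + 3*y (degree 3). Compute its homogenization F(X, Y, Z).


F(X, Y, Z) = -X**3 + 2*X**2*Y - 2*X**2*Z - 2*X*Y**2 + X*Y*Z + X*Z**2 - Y**3 + 3*Y**2*Z + 3*Y*Z**2

deg(f) = 3.
Substitute x = X/Z, y = Y/Z into f, then multiply by Z^3.
  monomial -1·x^3·y^0 ↦ -1·X^3·Y^0·Z^0.
  monomial 2·x^2·y^1 ↦ 2·X^2·Y^1·Z^0.
  monomial -2·x^2·y^0 ↦ -2·X^2·Y^0·Z^1.
  monomial -2·x^1·y^2 ↦ -2·X^1·Y^2·Z^0.
  monomial 1·x^1·y^1 ↦ 1·X^1·Y^1·Z^1.
  monomial 1·x^1·y^0 ↦ 1·X^1·Y^0·Z^2.
  monomial -1·x^0·y^3 ↦ -1·X^0·Y^3·Z^0.
  monomial 3·x^0·y^2 ↦ 3·X^0·Y^2·Z^1.
  monomial 3·x^0·y^1 ↦ 3·X^0·Y^1·Z^2.
Collecting: F(X, Y, Z) = -X**3 + 2*X**2*Y - 2*X**2*Z - 2*X*Y**2 + X*Y*Z + X*Z**2 - Y**3 + 3*Y**2*Z + 3*Y*Z**2.


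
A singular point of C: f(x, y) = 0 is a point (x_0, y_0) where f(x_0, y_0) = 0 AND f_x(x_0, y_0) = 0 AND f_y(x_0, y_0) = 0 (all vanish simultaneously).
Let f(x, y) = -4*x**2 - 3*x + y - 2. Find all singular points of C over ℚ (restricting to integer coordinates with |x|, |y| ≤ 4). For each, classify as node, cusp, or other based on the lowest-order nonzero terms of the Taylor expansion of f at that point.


No singular points in the scanned grid; C is smooth there.

Compute partial derivatives:
  f_x = -8*x - 3.
  f_y = 1.
f_y = 1 is a nonzero constant, so f_y never vanishes: no point (x, y) can satisfy f = f_x = f_y = 0. In particular no (x, y) ∈ {−4, ..., 4}² is singular; the curve is smooth.


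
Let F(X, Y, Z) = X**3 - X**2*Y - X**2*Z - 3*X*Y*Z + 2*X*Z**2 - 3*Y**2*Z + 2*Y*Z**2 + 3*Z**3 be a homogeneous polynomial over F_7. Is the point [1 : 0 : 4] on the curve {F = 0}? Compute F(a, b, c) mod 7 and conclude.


F(1,0,4) ≡ 4 (mod 7); P is NOT on the curve.

Evaluate F(1, 0, 4) term-by-term (mod 7).
  X**3 ↦ 1·1·1·1 = 1
  -X**2*Y ↦ -1·1·0·1 = 0
  -X**2*Z ↦ -1·1·1·4 = -4
  -3*X*Y*Z ↦ -3·1·0·4 = 0
  2*X*Z**2 ↦ 2·1·1·16 = 32
  -3*Y**2*Z ↦ -3·1·0·4 = 0
  2*Y*Z**2 ↦ 2·1·0·16 = 0
  3*Z**3 ↦ 3·1·1·64 = 192
Sum: F(1, 0, 4) = (1) + (0) + (-4) + (0) + (32) + (0) + (0) + (192) = 221.
Reducing mod 7: 221 ≡ 4 (mod 7).
Since F(a, b, c) ≡ 4 ≠ 0 (mod 7), P does NOT lie on the curve.


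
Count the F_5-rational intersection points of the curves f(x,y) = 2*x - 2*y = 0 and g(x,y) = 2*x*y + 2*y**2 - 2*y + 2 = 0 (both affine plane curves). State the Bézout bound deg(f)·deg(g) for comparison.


Common zeros: ∅; count = 0; Bézout bound = 2.

deg(f) = 1, deg(g) = 2, so Bézout bound = 2.
Scan x ∈ F_5. For each x, list the y ∈ F_5 with f(x, y) ≡ 0 and those with g(x, y) ≡ 0 (mod 5); the common zeros in that column are the intersection.
  x = 0: f ≡ 0 at y ∈ {0}; g ≡ 0 at y ∈ ∅; common: ∅.
  x = 1: f ≡ 0 at y ∈ {1}; g ≡ 0 at y ∈ {2, 3}; common: ∅.
  x = 2: f ≡ 0 at y ∈ {2}; g ≡ 0 at y ∈ ∅; common: ∅.
  x = 3: f ≡ 0 at y ∈ {3}; g ≡ 0 at y ∈ {4}; common: ∅.
  x = 4: f ≡ 0 at y ∈ {4}; g ≡ 0 at y ∈ {1}; common: ∅.
Collecting: common zeros = ∅, so the count is 0.
Comparison with the Bézout bound: 0 ≤ 2 = deg(f)·deg(g), as expected for curves with no common component (the affine F_5-count falls short of the bound because intersections may lie at infinity, over extension fields, or carry multiplicity).


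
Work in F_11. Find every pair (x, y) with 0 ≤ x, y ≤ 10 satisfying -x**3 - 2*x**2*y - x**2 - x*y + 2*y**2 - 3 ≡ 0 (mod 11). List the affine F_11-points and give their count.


Affine F_11-points: {(1, 8), (1, 10), (2, 8), (3, 7), (3, 9), (5, 4), (5, 7), (10, 7), (10, 10)}; count = 9.

For each of the 121 pairs (x, y) ∈ F_11², evaluate f(x, y) mod 11. Record the zeros.
  x = 0: [0↦8, 1↦10, 2↦5, 3↦4, 4↦7, 5↦3, 6↦3, 7↦7, 8↦4, 9↦5, 10↦10]  zeros at y ∈ ∅
  x = 1: [0↦6, 1↦5, 2↦8, 3↦4, 4↦4, 5↦8, 6↦5, 7↦6, 8↦0, 9↦9, 10↦0]  zeros at y ∈ {8, 10}
  x = 2: [0↦7, 1↦10, 2↦6, 3↦6, 4↦10, 5↦7, 6↦8, 7↦2, 8↦0, 9↦2, 10↦8]  zeros at y ∈ {8}
  x = 3: [0↦5, 1↦8, 2↦4, 3↦4, 4↦8, 5↦5, 6↦6, 7↦0, 8↦9, 9↦0, 10↦6]  zeros at y ∈ {7, 9}
  x = 4: [0↦5, 1↦4, 2↦7, 3↦3, 4↦3, 5↦7, 6↦4, 7↦5, 8↦10, 9↦8, 10↦10]  zeros at y ∈ ∅
  x = 5: [0↦1, 1↦3, 2↦9, 3↦8, 4↦0, 5↦7, 6↦7, 7↦0, 8↦8, 9↦9, 10↦3]  zeros at y ∈ {4, 7}
  x = 6: [0↦9, 1↦10, 2↦4, 3↦2, 4↦4, 5↦10, 6↦9, 7↦1, 8↦8, 9↦8, 10↦1]  zeros at y ∈ ∅
  x = 7: [0↦1, 1↦8, 2↦8, 3↦1, 4↦9, 5↦10, 6↦4, 7↦2, 8↦4, 9↦10, 10↦9]  zeros at y ∈ ∅
  x = 8: [0↦4, 1↦2, 2↦4, 3↦10, 4↦9, 5↦1, 6↦8, 7↦8, 8↦1, 9↦9, 10↦10]  zeros at y ∈ ∅
  x = 9: [0↦1, 1↦8, 2↦8, 3↦1, 4↦9, 5↦10, 6↦4, 7↦2, 8↦4, 9↦10, 10↦9]  zeros at y ∈ ∅
  x = 10: [0↦8, 1↦9, 2↦3, 3↦1, 4↦3, 5↦9, 6↦8, 7↦0, 8↦7, 9↦7, 10↦0]  zeros at y ∈ {7, 10}
Collecting zeros: affine points = {(1, 8), (1, 10), (2, 8), (3, 7), (3, 9), (5, 4), (5, 7), (10, 7), (10, 10)}.
Total count |C(F_11)_aff| = 9.


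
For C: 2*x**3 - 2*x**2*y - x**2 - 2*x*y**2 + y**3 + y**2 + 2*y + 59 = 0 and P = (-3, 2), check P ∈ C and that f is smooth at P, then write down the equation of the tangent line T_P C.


Tangent line at P: 76*x + 24*y + 180 = 0.

Step 1: f(-3, 2) = 0, so P lies on C.
Step 2: partial derivatives
  f_x(x, y) = 6*x**2 - 4*x*y - 2*x - 2*y**2, f_y(x, y) = -2*x**2 - 4*x*y + 3*y**2 + 2*y + 2.
  f_x(P) = 76, f_y(P) = 24 (gradient nonzero, so P is smooth).
Step 3: tangent line at P: 76·(x − -3) + 24·(y − 2) = 0.
Expanding: 76*x + 24*y + 180 = 0.


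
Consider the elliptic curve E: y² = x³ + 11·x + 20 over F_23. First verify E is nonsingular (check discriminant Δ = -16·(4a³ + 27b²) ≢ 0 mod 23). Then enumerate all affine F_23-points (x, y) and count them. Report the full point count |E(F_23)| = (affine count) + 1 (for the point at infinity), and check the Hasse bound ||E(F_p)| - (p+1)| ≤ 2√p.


Affine points = {(1, 3), (1, 20), (2, 2), (2, 21), (4, 6), (4, 17), (5, 4), (5, 19), (6, 7), (6, 16), (7, 7), (7, 16), (10, 7), (10, 16), (11, 0), (15, 8), (15, 15), (18, 1), (18, 22), (19, 2), (19, 21), (20, 11), (20, 12), (21, 6), (21, 17), (22, 10), (22, 13)}; affine count = 27; |E(F_23)| = 28.

Discriminant check: Δ ∝ 4a³ + 27b² = 4·11³ + 27·20² = 4·1331 + 27·400 ≡ 1 (mod 23). Nonzero ⇒ E is nonsingular.
For each x ∈ F_23, compute rhs = x³ + 11·x + 20 mod 23, then count y ∈ F_23 with y² ≡ rhs.
  x = 0: rhs = 20, matching y values: none (0 points).
  x = 1: rhs = 9, matching y values: 3, 20 (2 points).
  x = 2: rhs = 4, matching y values: 2, 21 (2 points).
  x = 3: rhs = 11, matching y values: none (0 points).
  x = 4: rhs = 13, matching y values: 6, 17 (2 points).
  x = 5: rhs = 16, matching y values: 4, 19 (2 points).
  x = 6: rhs = 3, matching y values: 7, 16 (2 points).
  x = 7: rhs = 3, matching y values: 7, 16 (2 points).
  x = 8: rhs = 22, matching y values: none (0 points).
  x = 9: rhs = 20, matching y values: none (0 points).
  x = 10: rhs = 3, matching y values: 7, 16 (2 points).
  x = 11: rhs = 0, matching y values: 0 (1 points).
  x = 12: rhs = 17, matching y values: none (0 points).
  x = 13: rhs = 14, matching y values: none (0 points).
  x = 14: rhs = 20, matching y values: none (0 points).
  x = 15: rhs = 18, matching y values: 8, 15 (2 points).
  x = 16: rhs = 14, matching y values: none (0 points).
  x = 17: rhs = 14, matching y values: none (0 points).
  x = 18: rhs = 1, matching y values: 1, 22 (2 points).
  x = 19: rhs = 4, matching y values: 2, 21 (2 points).
  x = 20: rhs = 6, matching y values: 11, 12 (2 points).
  x = 21: rhs = 13, matching y values: 6, 17 (2 points).
  x = 22: rhs = 8, matching y values: 10, 13 (2 points).
Total affine count: 27.
Full point count |E(F_23)| = 27 + 1 = 28.
Hasse bound: |28 − (23+1)| = |4| = 4 ≤ 2√23 ≈ 9.5917 ✓.


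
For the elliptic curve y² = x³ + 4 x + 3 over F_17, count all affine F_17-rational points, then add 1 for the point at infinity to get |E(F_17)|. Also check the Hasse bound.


Affine points = {(1, 5), (1, 12), (2, 6), (2, 11), (3, 5), (3, 12), (4, 7), (4, 10), (7, 0), (11, 1), (11, 16), (13, 5), (13, 12), (14, 7), (14, 10), (15, 2), (15, 15), (16, 7), (16, 10)}; affine count = 19; |E(F_17)| = 20.

Discriminant check: Δ ∝ 4a³ + 27b² = 4·4³ + 27·3² = 4·64 + 27·9 ≡ 6 (mod 17). Nonzero ⇒ E is nonsingular.
For each x ∈ F_17, compute rhs = x³ + 4·x + 3 mod 17, then count y ∈ F_17 with y² ≡ rhs.
  x = 0: rhs = 3, matching y values: none (0 points).
  x = 1: rhs = 8, matching y values: 5, 12 (2 points).
  x = 2: rhs = 2, matching y values: 6, 11 (2 points).
  x = 3: rhs = 8, matching y values: 5, 12 (2 points).
  x = 4: rhs = 15, matching y values: 7, 10 (2 points).
  x = 5: rhs = 12, matching y values: none (0 points).
  x = 6: rhs = 5, matching y values: none (0 points).
  x = 7: rhs = 0, matching y values: 0 (1 points).
  x = 8: rhs = 3, matching y values: none (0 points).
  x = 9: rhs = 3, matching y values: none (0 points).
  x = 10: rhs = 6, matching y values: none (0 points).
  x = 11: rhs = 1, matching y values: 1, 16 (2 points).
  x = 12: rhs = 11, matching y values: none (0 points).
  x = 13: rhs = 8, matching y values: 5, 12 (2 points).
  x = 14: rhs = 15, matching y values: 7, 10 (2 points).
  x = 15: rhs = 4, matching y values: 2, 15 (2 points).
  x = 16: rhs = 15, matching y values: 7, 10 (2 points).
Total affine count: 19.
Full point count |E(F_17)| = 19 + 1 = 20.
Hasse bound: |20 − (17+1)| = |2| = 2 ≤ 2√17 ≈ 8.2462 ✓.


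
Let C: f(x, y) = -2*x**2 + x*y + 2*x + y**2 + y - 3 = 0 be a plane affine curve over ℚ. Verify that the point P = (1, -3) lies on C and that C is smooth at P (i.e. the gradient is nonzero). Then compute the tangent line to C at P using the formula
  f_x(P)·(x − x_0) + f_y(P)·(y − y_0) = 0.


Tangent line at P: -5*x - 4*y - 7 = 0.

Step 1: f(1, -3) = 0, so P lies on C.
Step 2: partial derivatives
  f_x(x, y) = -4*x + y + 2, f_y(x, y) = x + 2*y + 1.
  f_x(P) = -5, f_y(P) = -4 (gradient nonzero, so P is smooth).
Step 3: tangent line at P: -5·(x − 1) + -4·(y − -3) = 0.
Expanding: -5*x - 4*y - 7 = 0.


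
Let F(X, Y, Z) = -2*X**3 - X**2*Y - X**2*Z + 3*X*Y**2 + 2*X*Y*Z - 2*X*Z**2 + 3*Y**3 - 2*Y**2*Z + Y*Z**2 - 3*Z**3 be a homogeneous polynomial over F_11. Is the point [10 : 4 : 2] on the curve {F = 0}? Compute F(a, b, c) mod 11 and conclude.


F(10,4,2) ≡ 5 (mod 11); P is NOT on the curve.

Evaluate F(10, 4, 2) term-by-term (mod 11).
  -2*X**3 ↦ -2·1000·1·1 = -2000
  -X**2*Y ↦ -1·100·4·1 = -400
  -X**2*Z ↦ -1·100·1·2 = -200
  3*X*Y**2 ↦ 3·10·16·1 = 480
  2*X*Y*Z ↦ 2·10·4·2 = 160
  -2*X*Z**2 ↦ -2·10·1·4 = -80
  3*Y**3 ↦ 3·1·64·1 = 192
  -2*Y**2*Z ↦ -2·1·16·2 = -64
  Y*Z**2 ↦ 1·1·4·4 = 16
  -3*Z**3 ↦ -3·1·1·8 = -24
Sum: F(10, 4, 2) = (-2000) + (-400) + (-200) + (480) + (160) + (-80) + (192) + (-64) + (16) + (-24) = -1920.
Reducing mod 11: -1920 ≡ 5 (mod 11).
Since F(a, b, c) ≡ 5 ≠ 0 (mod 11), P does NOT lie on the curve.


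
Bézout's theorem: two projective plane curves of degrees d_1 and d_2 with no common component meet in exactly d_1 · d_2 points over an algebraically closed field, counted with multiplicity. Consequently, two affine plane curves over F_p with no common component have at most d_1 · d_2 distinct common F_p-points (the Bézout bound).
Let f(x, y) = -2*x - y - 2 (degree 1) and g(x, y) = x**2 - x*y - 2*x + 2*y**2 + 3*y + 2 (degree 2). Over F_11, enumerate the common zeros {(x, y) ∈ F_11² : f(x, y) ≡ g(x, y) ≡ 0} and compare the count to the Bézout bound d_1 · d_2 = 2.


Common zeros: {(4, 1)}; count = 1; Bézout bound = 2.

deg(f) = 1, deg(g) = 2, so Bézout bound = 2.
Scan x ∈ F_11. For each x, list the y ∈ F_11 with f(x, y) ≡ 0 and those with g(x, y) ≡ 0 (mod 11); the common zeros in that column are the intersection.
  x = 0: f ≡ 0 at y ∈ {9}; g ≡ 0 at y ∈ {7, 8}; common: ∅.
  x = 1: f ≡ 0 at y ∈ {7}; g ≡ 0 at y ∈ ∅; common: ∅.
  x = 2: f ≡ 0 at y ∈ {5}; g ≡ 0 at y ∈ ∅; common: ∅.
  x = 3: f ≡ 0 at y ∈ {3}; g ≡ 0 at y ∈ {5, 6}; common: ∅.
  x = 4: f ≡ 0 at y ∈ {1}; g ≡ 0 at y ∈ {1, 5}; common: {1}.
  x = 5: f ≡ 0 at y ∈ {10}; g ≡ 0 at y ∈ {6}; common: ∅.
  x = 6: f ≡ 0 at y ∈ {8}; g ≡ 0 at y ∈ ∅; common: ∅.
  x = 7: f ≡ 0 at y ∈ {6}; g ≡ 0 at y ∈ ∅; common: ∅.
  x = 8: f ≡ 0 at y ∈ {4}; g ≡ 0 at y ∈ ∅; common: ∅.
  x = 9: f ≡ 0 at y ∈ {2}; g ≡ 0 at y ∈ {7}; common: ∅.
  x = 10: f ≡ 0 at y ∈ {0}; g ≡ 0 at y ∈ {1, 8}; common: ∅.
Collecting: common zeros = {(4, 1)}, so the count is 1.
Comparison with the Bézout bound: 1 ≤ 2 = deg(f)·deg(g), as expected for curves with no common component (the affine F_11-count falls short of the bound because intersections may lie at infinity, over extension fields, or carry multiplicity).


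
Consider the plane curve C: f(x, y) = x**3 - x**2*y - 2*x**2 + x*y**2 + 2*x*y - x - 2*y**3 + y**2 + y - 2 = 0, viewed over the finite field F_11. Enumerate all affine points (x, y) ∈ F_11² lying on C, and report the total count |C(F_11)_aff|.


Affine F_11-points: {(0, 3), (0, 4), (0, 10), (1, 6), (2, 9), (2, 10), (3, 2), (4, 1), (7, 9), (8, 0), (10, 5), (10, 7), (10, 10)}; count = 13.

For each of the 121 pairs (x, y) ∈ F_11², evaluate f(x, y) mod 11. Record the zeros.
  x = 0: [0↦9, 1↦9, 2↦10, 3↦0, 4↦0, 5↦9, 6↦4, 7↦6, 8↦3, 9↦5, 10↦0]  zeros at y ∈ {3, 4, 10}
  x = 1: [0↦7, 1↦9, 2↦3, 3↦10, 4↦7, 5↦4, 6↦0, 7↦5, 8↦7, 9↦5, 10↦9]  zeros at y ∈ {6}
  x = 2: [0↦7, 1↦9, 2↦5, 3↦5, 4↦8, 5↦2, 6↦8, 7↦3, 8↦8, 9↦0, 10↦0]  zeros at y ∈ {9, 10}
  x = 3: [0↦4, 1↦4, 2↦0, 3↦2, 4↦9, 5↦9, 6↦1, 7↦6, 8↦1, 9↦7, 10↦1]  zeros at y ∈ {2}
  x = 4: [0↦4, 1↦0, 2↦5, 3↦7, 4↦5, 5↦9, 6↦7, 7↦9, 8↦3, 9↦10, 10↦7]  zeros at y ∈ {1}
  x = 5: [0↦2, 1↦3, 2↦4, 3↦4, 4↦2, 5↦8, 6↦10, 7↦7, 8↦9, 9↦4, 10↦2]  zeros at y ∈ ∅
  x = 6: [0↦4, 1↦8, 2↦3, 3↦10, 4↦6, 5↦1, 6↦5, 7↦6, 8↦3, 9↦6, 10↦3]  zeros at y ∈ ∅
  x = 7: [0↦5, 1↦10, 2↦8, 3↦9, 4↦1, 5↦5, 6↦9, 7↦1, 8↦2, 9↦0, 10↦5]  zeros at y ∈ {9}
  x = 8: [0↦0, 1↦4, 2↦3, 3↦7, 4↦4, 5↦4, 6↦6, 7↦9, 8↦1, 9↦3, 10↦3]  zeros at y ∈ {0}
  x = 9: [0↦6, 1↦7, 2↦5, 3↦10, 4↦10, 5↦4, 6↦2, 7↦3, 8↦6, 9↦10, 10↦3]  zeros at y ∈ ∅
  x = 10: [0↦7, 1↦3, 2↦9, 3↦2, 4↦3, 5↦0, 6↦3, 7↦0, 8↦1, 9↦5, 10↦0]  zeros at y ∈ {5, 7, 10}
Collecting zeros: affine points = {(0, 3), (0, 4), (0, 10), (1, 6), (2, 9), (2, 10), (3, 2), (4, 1), (7, 9), (8, 0), (10, 5), (10, 7), (10, 10)}.
Total count |C(F_11)_aff| = 13.


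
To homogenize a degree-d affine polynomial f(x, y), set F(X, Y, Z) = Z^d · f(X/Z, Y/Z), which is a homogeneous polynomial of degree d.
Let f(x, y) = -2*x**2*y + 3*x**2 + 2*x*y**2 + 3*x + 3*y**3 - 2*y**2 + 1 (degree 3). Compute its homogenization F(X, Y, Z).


F(X, Y, Z) = -2*X**2*Y + 3*X**2*Z + 2*X*Y**2 + 3*X*Z**2 + 3*Y**3 - 2*Y**2*Z + Z**3

deg(f) = 3.
Substitute x = X/Z, y = Y/Z into f, then multiply by Z^3.
  monomial -2·x^2·y^1 ↦ -2·X^2·Y^1·Z^0.
  monomial 3·x^2·y^0 ↦ 3·X^2·Y^0·Z^1.
  monomial 2·x^1·y^2 ↦ 2·X^1·Y^2·Z^0.
  monomial 3·x^1·y^0 ↦ 3·X^1·Y^0·Z^2.
  monomial 3·x^0·y^3 ↦ 3·X^0·Y^3·Z^0.
  monomial -2·x^0·y^2 ↦ -2·X^0·Y^2·Z^1.
  monomial 1·x^0·y^0 ↦ 1·X^0·Y^0·Z^3.
Collecting: F(X, Y, Z) = -2*X**2*Y + 3*X**2*Z + 2*X*Y**2 + 3*X*Z**2 + 3*Y**3 - 2*Y**2*Z + Z**3.


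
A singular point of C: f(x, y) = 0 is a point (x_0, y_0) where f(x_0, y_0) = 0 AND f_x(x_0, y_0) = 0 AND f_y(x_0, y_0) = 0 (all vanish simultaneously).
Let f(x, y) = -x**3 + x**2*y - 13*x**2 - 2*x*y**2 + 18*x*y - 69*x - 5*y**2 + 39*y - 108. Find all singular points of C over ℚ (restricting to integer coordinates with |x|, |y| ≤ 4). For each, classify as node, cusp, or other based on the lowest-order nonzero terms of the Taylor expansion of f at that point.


Singular points: {(-3, 3)}; classification: node.

Compute partial derivatives:
  f_x = -3*x**2 + 2*x*y - 26*x - 2*y**2 + 18*y - 69.
  f_y = x**2 - 4*x*y + 18*x - 10*y + 39.
Scan x_0 ∈ {−4, ..., 4}. For each x_0, f_y(x_0, y) is a polynomial in y; find its integer roots y ∈ {−4, ..., 4}, then test f_x and f at those candidates.
  x = -4: f_y(-4, y) = 6*y - 17; no integer root y with |y| ≤ 4.
  x = -3: f_y(-3, y) = 2*y - 6; vanishes at y ∈ {3}. (-3, 3): f_x = 0, f = 0 — SINGULAR.
  x = -2: f_y(-2, y) = 7 - 2*y; no integer root y with |y| ≤ 4.
  x = -1: f_y(-1, y) = 22 - 6*y; no integer root y with |y| ≤ 4.
  x = 0: f_y(0, y) = 39 - 10*y; no integer root y with |y| ≤ 4.
  x = 1: f_y(1, y) = 58 - 14*y; no integer root y with |y| ≤ 4.
  x = 2: f_y(2, y) = 79 - 18*y; no integer root y with |y| ≤ 4.
  x = 3: f_y(3, y) = 102 - 22*y; no integer root y with |y| ≤ 4.
  x = 4: f_y(4, y) = 127 - 26*y; no integer root y with |y| ≤ 4.
Only singular point on the grid: (-3, 3).
Classify: substitute x = -3 + u, y = 3 + v and expand: f = -u**3 + u**2*v - u**2 - 2*u*v**2 + v**2.
No constant or linear terms (consistent with a singular point). Quadratic part: -u**2 + v**2. Cubic part: -u**3 + u**2*v - 2*u*v**2.
The quadratic part v**2 - u**2 = (v − u)(v + u) splits into two distinct linear factors, so there are two distinct tangent lines y − 3 = ±(x − -3) — this is a node (ordinary double point).
Classification: node.


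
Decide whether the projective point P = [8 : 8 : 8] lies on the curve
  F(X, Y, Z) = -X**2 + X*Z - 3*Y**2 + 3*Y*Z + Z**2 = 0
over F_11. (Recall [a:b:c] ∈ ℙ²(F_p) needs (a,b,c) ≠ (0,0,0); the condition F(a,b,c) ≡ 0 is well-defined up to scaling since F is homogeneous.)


F(8,8,8) ≡ 9 (mod 11); P is NOT on the curve.

Evaluate F(8, 8, 8) term-by-term (mod 11).
  -X**2 ↦ -1·64·1·1 = -64
  X*Z ↦ 1·8·1·8 = 64
  -3*Y**2 ↦ -3·1·64·1 = -192
  3*Y*Z ↦ 3·1·8·8 = 192
  Z**2 ↦ 1·1·1·64 = 64
Sum: F(8, 8, 8) = (-64) + (64) + (-192) + (192) + (64) = 64.
Reducing mod 11: 64 ≡ 9 (mod 11).
Since F(a, b, c) ≡ 9 ≠ 0 (mod 11), P does NOT lie on the curve.


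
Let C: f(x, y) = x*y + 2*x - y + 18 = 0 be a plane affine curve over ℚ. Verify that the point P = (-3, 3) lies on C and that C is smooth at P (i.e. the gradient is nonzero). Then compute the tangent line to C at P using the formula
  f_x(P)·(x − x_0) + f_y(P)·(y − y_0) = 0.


Tangent line at P: 5*x - 4*y + 27 = 0.

Step 1: f(-3, 3) = 0, so P lies on C.
Step 2: partial derivatives
  f_x(x, y) = y + 2, f_y(x, y) = x - 1.
  f_x(P) = 5, f_y(P) = -4 (gradient nonzero, so P is smooth).
Step 3: tangent line at P: 5·(x − -3) + -4·(y − 3) = 0.
Expanding: 5*x - 4*y + 27 = 0.


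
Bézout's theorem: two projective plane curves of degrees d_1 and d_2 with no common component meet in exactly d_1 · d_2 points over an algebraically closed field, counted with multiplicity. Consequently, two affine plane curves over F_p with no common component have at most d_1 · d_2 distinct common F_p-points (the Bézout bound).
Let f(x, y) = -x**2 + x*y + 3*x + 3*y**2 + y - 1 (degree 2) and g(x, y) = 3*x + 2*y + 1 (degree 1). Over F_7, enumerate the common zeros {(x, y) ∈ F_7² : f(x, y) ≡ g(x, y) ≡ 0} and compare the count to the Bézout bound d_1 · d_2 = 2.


Common zeros: {(4, 4), (5, 6)}; count = 2; Bézout bound = 2.

deg(f) = 2, deg(g) = 1, so Bézout bound = 2.
Scan x ∈ F_7. For each x, list the y ∈ F_7 with f(x, y) ≡ 0 and those with g(x, y) ≡ 0 (mod 7); the common zeros in that column are the intersection.
  x = 0: f ≡ 0 at y ∈ ∅; g ≡ 0 at y ∈ {3}; common: ∅.
  x = 1: f ≡ 0 at y ∈ ∅; g ≡ 0 at y ∈ {5}; common: ∅.
  x = 2: f ≡ 0 at y ∈ {1, 5}; g ≡ 0 at y ∈ {0}; common: ∅.
  x = 3: f ≡ 0 at y ∈ {4}; g ≡ 0 at y ∈ {2}; common: ∅.
  x = 4: f ≡ 0 at y ∈ {4, 6}; g ≡ 0 at y ∈ {4}; common: {4}.
  x = 5: f ≡ 0 at y ∈ {6}; g ≡ 0 at y ∈ {6}; common: {6}.
  x = 6: f ≡ 0 at y ∈ {2, 5}; g ≡ 0 at y ∈ {1}; common: ∅.
Collecting: common zeros = {(4, 4), (5, 6)}, so the count is 2.
Comparison with the Bézout bound: 2 ≤ 2 = deg(f)·deg(g), as expected for curves with no common component (the bound is attained).


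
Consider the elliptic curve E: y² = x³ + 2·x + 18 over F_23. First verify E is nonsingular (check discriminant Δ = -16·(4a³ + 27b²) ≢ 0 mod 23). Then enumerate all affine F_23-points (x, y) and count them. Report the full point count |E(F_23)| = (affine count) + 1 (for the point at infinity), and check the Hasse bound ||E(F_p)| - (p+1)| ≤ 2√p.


Affine points = {(0, 8), (0, 15), (6, 4), (6, 19), (9, 11), (9, 12), (10, 7), (10, 16), (16, 11), (16, 12), (20, 10), (20, 13), (21, 11), (21, 12)}; affine count = 14; |E(F_23)| = 15.

Discriminant check: Δ ∝ 4a³ + 27b² = 4·2³ + 27·18² = 4·8 + 27·324 ≡ 17 (mod 23). Nonzero ⇒ E is nonsingular.
For each x ∈ F_23, compute rhs = x³ + 2·x + 18 mod 23, then count y ∈ F_23 with y² ≡ rhs.
  x = 0: rhs = 18, matching y values: 8, 15 (2 points).
  x = 1: rhs = 21, matching y values: none (0 points).
  x = 2: rhs = 7, matching y values: none (0 points).
  x = 3: rhs = 5, matching y values: none (0 points).
  x = 4: rhs = 21, matching y values: none (0 points).
  x = 5: rhs = 15, matching y values: none (0 points).
  x = 6: rhs = 16, matching y values: 4, 19 (2 points).
  x = 7: rhs = 7, matching y values: none (0 points).
  x = 8: rhs = 17, matching y values: none (0 points).
  x = 9: rhs = 6, matching y values: 11, 12 (2 points).
  x = 10: rhs = 3, matching y values: 7, 16 (2 points).
  x = 11: rhs = 14, matching y values: none (0 points).
  x = 12: rhs = 22, matching y values: none (0 points).
  x = 13: rhs = 10, matching y values: none (0 points).
  x = 14: rhs = 7, matching y values: none (0 points).
  x = 15: rhs = 19, matching y values: none (0 points).
  x = 16: rhs = 6, matching y values: 11, 12 (2 points).
  x = 17: rhs = 20, matching y values: none (0 points).
  x = 18: rhs = 21, matching y values: none (0 points).
  x = 19: rhs = 15, matching y values: none (0 points).
  x = 20: rhs = 8, matching y values: 10, 13 (2 points).
  x = 21: rhs = 6, matching y values: 11, 12 (2 points).
  x = 22: rhs = 15, matching y values: none (0 points).
Total affine count: 14.
Full point count |E(F_23)| = 14 + 1 = 15.
Hasse bound: |15 − (23+1)| = |-9| = 9 ≤ 2√23 ≈ 9.5917 ✓.


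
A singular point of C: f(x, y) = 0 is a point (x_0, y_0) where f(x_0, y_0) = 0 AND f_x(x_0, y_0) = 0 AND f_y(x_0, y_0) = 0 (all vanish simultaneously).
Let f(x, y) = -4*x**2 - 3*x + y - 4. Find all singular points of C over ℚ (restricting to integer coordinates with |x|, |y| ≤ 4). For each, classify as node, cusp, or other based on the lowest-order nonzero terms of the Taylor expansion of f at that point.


No singular points in the scanned grid; C is smooth there.

Compute partial derivatives:
  f_x = -8*x - 3.
  f_y = 1.
f_y = 1 is a nonzero constant, so f_y never vanishes: no point (x, y) can satisfy f = f_x = f_y = 0. In particular no (x, y) ∈ {−4, ..., 4}² is singular; the curve is smooth.


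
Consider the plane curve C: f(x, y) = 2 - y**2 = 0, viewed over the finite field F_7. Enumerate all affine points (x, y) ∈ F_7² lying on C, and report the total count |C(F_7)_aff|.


Affine F_7-points: {(0, 3), (0, 4), (1, 3), (1, 4), (2, 3), (2, 4), (3, 3), (3, 4), (4, 3), (4, 4), (5, 3), (5, 4), (6, 3), (6, 4)}; count = 14.

For each of the 49 pairs (x, y) ∈ F_7², evaluate f(x, y) mod 7. Record the zeros.
  x = 0: [0↦2, 1↦1, 2↦5, 3↦0, 4↦0, 5↦5, 6↦1]  zeros at y ∈ {3, 4}
  x = 1: [0↦2, 1↦1, 2↦5, 3↦0, 4↦0, 5↦5, 6↦1]  zeros at y ∈ {3, 4}
  x = 2: [0↦2, 1↦1, 2↦5, 3↦0, 4↦0, 5↦5, 6↦1]  zeros at y ∈ {3, 4}
  x = 3: [0↦2, 1↦1, 2↦5, 3↦0, 4↦0, 5↦5, 6↦1]  zeros at y ∈ {3, 4}
  x = 4: [0↦2, 1↦1, 2↦5, 3↦0, 4↦0, 5↦5, 6↦1]  zeros at y ∈ {3, 4}
  x = 5: [0↦2, 1↦1, 2↦5, 3↦0, 4↦0, 5↦5, 6↦1]  zeros at y ∈ {3, 4}
  x = 6: [0↦2, 1↦1, 2↦5, 3↦0, 4↦0, 5↦5, 6↦1]  zeros at y ∈ {3, 4}
Collecting zeros: affine points = {(0, 3), (0, 4), (1, 3), (1, 4), (2, 3), (2, 4), (3, 3), (3, 4), (4, 3), (4, 4), (5, 3), (5, 4), (6, 3), (6, 4)}.
Total count |C(F_7)_aff| = 14.
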